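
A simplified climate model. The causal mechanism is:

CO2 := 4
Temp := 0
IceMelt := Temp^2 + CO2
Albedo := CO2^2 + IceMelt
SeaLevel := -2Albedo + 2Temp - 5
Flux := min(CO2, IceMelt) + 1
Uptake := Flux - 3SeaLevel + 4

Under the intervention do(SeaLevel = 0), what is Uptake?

9

Under do(SeaLevel=0), the mechanism SeaLevel := -2Albedo + 2Temp - 5 is discarded; SeaLevel is fixed at 0.
IceMelt = Temp^2 + CO2  [with Temp=0, CO2=4]  = 4
Flux = min(CO2, IceMelt) + 1  [with CO2=4, IceMelt=4]  = 5
Uptake = Flux - 3SeaLevel + 4  [with Flux=5, SeaLevel=0]  = 9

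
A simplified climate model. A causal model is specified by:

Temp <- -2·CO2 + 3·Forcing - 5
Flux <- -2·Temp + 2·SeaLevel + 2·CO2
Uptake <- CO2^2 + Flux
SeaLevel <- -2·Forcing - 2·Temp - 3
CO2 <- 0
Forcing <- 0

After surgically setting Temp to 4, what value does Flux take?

do(Temp=4) replaces the equation Temp <- -2·CO2 + 3·Forcing - 5 with the constant Temp = 4.
SeaLevel = -2·Forcing - 2·Temp - 3  [with Forcing=0, Temp=4]  = -11
Flux = -2·Temp + 2·SeaLevel + 2·CO2  [with Temp=4, SeaLevel=-11, CO2=0]  = -30

-30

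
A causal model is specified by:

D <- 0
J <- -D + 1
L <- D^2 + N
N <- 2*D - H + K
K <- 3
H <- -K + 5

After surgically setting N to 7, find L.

7

The intervention breaks the incoming arrows to N: N <- 2*D - H + K no longer applies, and N = 7.
L = D^2 + N  [with D=0, N=7]  = 7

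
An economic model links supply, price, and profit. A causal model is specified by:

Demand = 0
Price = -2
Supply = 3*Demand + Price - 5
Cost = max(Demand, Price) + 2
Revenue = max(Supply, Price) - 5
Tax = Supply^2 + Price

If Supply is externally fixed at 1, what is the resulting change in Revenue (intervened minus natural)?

do(Supply=1) replaces the equation Supply = 3*Demand + Price - 5 with the constant Supply = 1.
Revenue = max(Supply, Price) - 5  [with Supply=1, Price=-2]  = -4
Without intervention: Supply = 3*Demand + Price - 5  [with Demand=0, Price=-2]  = -7; Revenue = max(Supply, Price) - 5  [with Supply=-7, Price=-2]  = -7.
Change = -4 − (-7) = 3.

3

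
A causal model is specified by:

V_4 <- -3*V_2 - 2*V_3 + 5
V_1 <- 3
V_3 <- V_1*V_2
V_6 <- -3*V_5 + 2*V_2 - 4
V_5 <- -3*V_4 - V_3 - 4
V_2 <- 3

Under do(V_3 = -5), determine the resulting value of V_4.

6

The intervention breaks the incoming arrows to V_3: V_3 <- V_1*V_2 no longer applies, and V_3 = -5.
V_4 = -3*V_2 - 2*V_3 + 5  [with V_2=3, V_3=-5]  = 6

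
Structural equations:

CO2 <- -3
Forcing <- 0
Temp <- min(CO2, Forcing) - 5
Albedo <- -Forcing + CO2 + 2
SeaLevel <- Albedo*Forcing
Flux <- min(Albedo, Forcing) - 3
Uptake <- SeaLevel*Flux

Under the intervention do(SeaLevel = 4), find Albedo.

The intervention breaks the incoming arrows to SeaLevel: SeaLevel <- Albedo*Forcing no longer applies, and SeaLevel = 4.
Since Albedo is not a descendant of the intervened variable, it is unaffected.
Albedo = -Forcing + CO2 + 2  [with Forcing=0, CO2=-3]  = -1

-1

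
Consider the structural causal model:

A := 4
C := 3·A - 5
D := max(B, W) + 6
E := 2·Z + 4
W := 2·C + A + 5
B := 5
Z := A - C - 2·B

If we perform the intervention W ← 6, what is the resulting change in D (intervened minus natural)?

-17

The intervention breaks the incoming arrows to W: W := 2·C + A + 5 no longer applies, and W = 6.
D = max(B, W) + 6  [with B=5, W=6]  = 12
Without intervention: C = 3·A - 5  [with A=4]  = 7; W = 2·C + A + 5  [with C=7, A=4]  = 23; D = max(B, W) + 6  [with B=5, W=23]  = 29.
Change = 12 − 29 = -17.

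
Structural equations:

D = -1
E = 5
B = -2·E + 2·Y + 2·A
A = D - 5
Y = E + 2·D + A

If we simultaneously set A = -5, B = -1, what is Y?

The joint intervention fixes A = -5, B = -1, removing each variable's own equation.
Y = E + 2·D + A  [with E=5, D=-1, A=-5]  = -2

-2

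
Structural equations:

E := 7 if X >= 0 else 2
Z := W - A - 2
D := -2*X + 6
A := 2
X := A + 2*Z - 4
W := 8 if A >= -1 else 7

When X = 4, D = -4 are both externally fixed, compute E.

7

The joint intervention fixes X = 4, D = -4, removing each variable's own equation.
E = 7 if X >= 0 else 2  [with X=4]  = 7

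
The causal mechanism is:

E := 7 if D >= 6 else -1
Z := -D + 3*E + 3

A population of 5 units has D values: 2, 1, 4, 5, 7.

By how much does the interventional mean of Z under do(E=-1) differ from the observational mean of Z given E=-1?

-0.8

Every unit gets E=-1 under the intervention. Z values become -2, -1, -4, -5, -7; E[Z|do(E=-1)] = -3.8.
Observing E=-1 restricts to units where E's equation naturally yields -1: D ∈ {2, 1, 4, 5}. In that subpopulation Z = -2, -1, -4, -5, mean -3.
Difference = -3.8 − (-3) = -0.8.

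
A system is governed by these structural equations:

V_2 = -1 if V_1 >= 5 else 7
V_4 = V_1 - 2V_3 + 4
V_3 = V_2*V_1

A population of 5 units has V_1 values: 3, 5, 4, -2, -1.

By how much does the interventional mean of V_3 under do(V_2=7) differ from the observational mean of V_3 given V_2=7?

5.6

Every unit gets V_2=7 under the intervention. V_3 values become 21, 35, 28, -14, -7; E[V_3|do(V_2=7)] = 12.6.
Observing V_2=7 restricts to units where V_2's equation naturally yields 7: V_1 ∈ {3, 4, -2, -1}. In that subpopulation V_3 = 21, 28, -14, -7, mean 7.
Difference = 12.6 − 7 = 5.6.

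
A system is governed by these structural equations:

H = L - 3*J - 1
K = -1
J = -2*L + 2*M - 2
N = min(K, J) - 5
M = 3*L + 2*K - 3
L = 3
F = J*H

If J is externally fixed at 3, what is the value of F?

-21

The intervention breaks the incoming arrows to J: J = -2*L + 2*M - 2 no longer applies, and J = 3.
H = L - 3*J - 1  [with L=3, J=3]  = -7
F = J*H  [with J=3, H=-7]  = -21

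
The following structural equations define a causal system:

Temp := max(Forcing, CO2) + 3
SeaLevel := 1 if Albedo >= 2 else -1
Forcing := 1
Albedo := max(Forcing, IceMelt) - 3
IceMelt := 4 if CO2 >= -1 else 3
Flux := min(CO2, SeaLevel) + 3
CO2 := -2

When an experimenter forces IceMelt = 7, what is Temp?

Under do(IceMelt=7), the mechanism IceMelt := 4 if CO2 >= -1 else 3 is discarded; IceMelt is fixed at 7.
Since Temp is not a descendant of the intervened variable, it is unaffected.
Temp = max(Forcing, CO2) + 3  [with Forcing=1, CO2=-2]  = 4

4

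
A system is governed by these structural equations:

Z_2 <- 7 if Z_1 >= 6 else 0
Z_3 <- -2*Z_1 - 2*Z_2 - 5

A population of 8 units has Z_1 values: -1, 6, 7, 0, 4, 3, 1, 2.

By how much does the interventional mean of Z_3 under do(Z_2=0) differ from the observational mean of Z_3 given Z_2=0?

Under do(Z_2=0), Z_2's equation is replaced by Z_2=0 for every unit. Per-unit Z_3: -3, -17, -19, -5, -13, -11, -7, -9. Mean = -10.5.
Observing Z_2=0 restricts to units where Z_2's equation naturally yields 0: Z_1 ∈ {-1, 0, 4, 3, 1, 2}. In that subpopulation Z_3 = -3, -5, -13, -11, -7, -9, mean -8.
Difference = -10.5 − (-8) = -2.5.

-2.5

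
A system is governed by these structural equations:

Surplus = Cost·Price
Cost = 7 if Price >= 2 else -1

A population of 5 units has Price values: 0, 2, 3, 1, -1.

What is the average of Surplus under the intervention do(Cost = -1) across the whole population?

The intervention sets Cost=-1 in all 5 units regardless of Price. Recomputing Surplus per unit gives 0, -2, -3, -1, 1; average -1.

-1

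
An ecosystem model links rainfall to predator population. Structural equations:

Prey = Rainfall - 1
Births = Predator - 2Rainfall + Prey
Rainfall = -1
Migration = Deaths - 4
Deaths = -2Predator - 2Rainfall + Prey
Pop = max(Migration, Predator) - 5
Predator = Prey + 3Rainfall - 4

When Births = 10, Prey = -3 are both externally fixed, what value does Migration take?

The joint intervention fixes Births = 10, Prey = -3, removing each variable's own equation.
Predator = Prey + 3Rainfall - 4  [with Prey=-3, Rainfall=-1]  = -10
Deaths = -2Predator - 2Rainfall + Prey  [with Predator=-10, Rainfall=-1, Prey=-3]  = 19
Migration = Deaths - 4  [with Deaths=19]  = 15

15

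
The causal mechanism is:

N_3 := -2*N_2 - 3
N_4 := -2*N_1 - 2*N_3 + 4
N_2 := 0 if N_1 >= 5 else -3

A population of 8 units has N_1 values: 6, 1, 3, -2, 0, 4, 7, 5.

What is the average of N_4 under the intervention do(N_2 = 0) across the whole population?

Under do(N_2=0), N_2's equation is replaced by N_2=0 for every unit. Per-unit N_4: -2, 8, 4, 14, 10, 2, -4, 0. Mean = 4.

4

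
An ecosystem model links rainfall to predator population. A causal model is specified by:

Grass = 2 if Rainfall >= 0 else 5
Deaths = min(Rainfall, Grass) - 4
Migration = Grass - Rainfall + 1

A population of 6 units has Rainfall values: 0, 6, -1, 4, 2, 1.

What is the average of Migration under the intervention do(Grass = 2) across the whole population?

Under do(Grass=2), Grass's equation is replaced by Grass=2 for every unit. Per-unit Migration: 3, -3, 4, -1, 1, 2. Mean = 1.

1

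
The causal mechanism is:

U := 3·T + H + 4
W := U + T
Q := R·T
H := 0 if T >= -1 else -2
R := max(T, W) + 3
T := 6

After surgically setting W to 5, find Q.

Under do(W=5), the mechanism W := U + T is discarded; W is fixed at 5.
R = max(T, W) + 3  [with T=6, W=5]  = 9
Q = R·T  [with R=9, T=6]  = 54

54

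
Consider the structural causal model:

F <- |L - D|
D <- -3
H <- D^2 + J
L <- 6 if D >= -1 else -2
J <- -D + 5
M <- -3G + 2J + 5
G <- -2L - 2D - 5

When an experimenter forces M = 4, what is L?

do(M=4) replaces the equation M <- -3G + 2J + 5 with the constant M = 4.
L is not downstream of the intervention, so its value is determined by the original equations.
L = 6 if D >= -1 else -2  [with D=-3]  = -2

-2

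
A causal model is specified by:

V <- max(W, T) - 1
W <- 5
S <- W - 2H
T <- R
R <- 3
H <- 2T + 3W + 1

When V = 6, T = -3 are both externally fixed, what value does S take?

Under do(V = 6, T = -3), each intervened variable's structural equation is replaced by its fixed value.
H = 2T + 3W + 1  [with T=-3, W=5]  = 10
S = W - 2H  [with W=5, H=10]  = -15

-15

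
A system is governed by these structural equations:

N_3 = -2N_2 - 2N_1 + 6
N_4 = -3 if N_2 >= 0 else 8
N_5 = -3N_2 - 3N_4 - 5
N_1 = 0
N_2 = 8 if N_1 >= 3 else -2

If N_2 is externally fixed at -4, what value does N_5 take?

-17

do(N_2=-4) replaces the equation N_2 = 8 if N_1 >= 3 else -2 with the constant N_2 = -4.
N_4 = -3 if N_2 >= 0 else 8  [with N_2=-4]  = 8
N_5 = -3N_2 - 3N_4 - 5  [with N_2=-4, N_4=8]  = -17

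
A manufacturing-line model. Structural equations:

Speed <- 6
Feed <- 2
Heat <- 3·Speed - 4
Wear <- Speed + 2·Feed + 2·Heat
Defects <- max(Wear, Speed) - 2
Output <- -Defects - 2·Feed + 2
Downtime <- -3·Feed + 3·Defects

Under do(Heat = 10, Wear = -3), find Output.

Setting Heat = 10, Wear = -3 by intervention discards those variables' equations.
Defects = max(Wear, Speed) - 2  [with Wear=-3, Speed=6]  = 4
Output = -Defects - 2·Feed + 2  [with Defects=4, Feed=2]  = -6

-6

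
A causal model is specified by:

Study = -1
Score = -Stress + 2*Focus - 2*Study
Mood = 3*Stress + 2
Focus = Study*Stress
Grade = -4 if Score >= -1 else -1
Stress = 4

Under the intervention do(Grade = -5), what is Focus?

-4

do(Grade=-5) replaces the equation Grade = -4 if Score >= -1 else -1 with the constant Grade = -5.
Focus is not downstream of the intervention, so its value is determined by the original equations.
Focus = Study*Stress  [with Study=-1, Stress=4]  = -4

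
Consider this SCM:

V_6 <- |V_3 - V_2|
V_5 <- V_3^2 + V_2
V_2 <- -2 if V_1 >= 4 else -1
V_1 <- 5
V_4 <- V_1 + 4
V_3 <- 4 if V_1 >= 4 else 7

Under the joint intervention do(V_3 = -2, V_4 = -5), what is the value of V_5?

2

Setting V_3 = -2, V_4 = -5 by intervention discards those variables' equations.
V_2 = -2 if V_1 >= 4 else -1  [with V_1=5]  = -2
V_5 = V_3^2 + V_2  [with V_3=-2, V_2=-2]  = 2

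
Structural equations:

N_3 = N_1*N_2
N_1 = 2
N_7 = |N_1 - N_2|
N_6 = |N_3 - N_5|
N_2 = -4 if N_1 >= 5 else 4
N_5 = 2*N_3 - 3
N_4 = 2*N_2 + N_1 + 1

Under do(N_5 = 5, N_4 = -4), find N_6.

3

Setting N_5 = 5, N_4 = -4 by intervention discards those variables' equations.
N_2 = -4 if N_1 >= 5 else 4  [with N_1=2]  = 4
N_3 = N_1*N_2  [with N_1=2, N_2=4]  = 8
N_6 = |N_3 - N_5|  [with N_3=8, N_5=5]  = 3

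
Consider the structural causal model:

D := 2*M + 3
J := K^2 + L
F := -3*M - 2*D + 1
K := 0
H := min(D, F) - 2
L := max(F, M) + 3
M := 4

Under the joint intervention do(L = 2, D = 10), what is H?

-33

Under do(L = 2, D = 10), each intervened variable's structural equation is replaced by its fixed value.
F = -3*M - 2*D + 1  [with M=4, D=10]  = -31
H = min(D, F) - 2  [with D=10, F=-31]  = -33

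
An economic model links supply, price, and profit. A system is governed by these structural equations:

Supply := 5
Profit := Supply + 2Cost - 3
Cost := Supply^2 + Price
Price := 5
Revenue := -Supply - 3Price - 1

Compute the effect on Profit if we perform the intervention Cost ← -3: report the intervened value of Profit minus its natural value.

do(Cost=-3) replaces the equation Cost := Supply^2 + Price with the constant Cost = -3.
Profit = Supply + 2Cost - 3  [with Supply=5, Cost=-3]  = -4
Without intervention: Cost = Supply^2 + Price  [with Supply=5, Price=5]  = 30; Profit = Supply + 2Cost - 3  [with Supply=5, Cost=30]  = 62.
Change = -4 − 62 = -66.

-66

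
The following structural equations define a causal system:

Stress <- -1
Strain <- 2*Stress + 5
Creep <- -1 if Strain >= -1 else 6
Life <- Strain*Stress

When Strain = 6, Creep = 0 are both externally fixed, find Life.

Setting Strain = 6, Creep = 0 by intervention discards those variables' equations.
Life = Strain*Stress  [with Strain=6, Stress=-1]  = -6

-6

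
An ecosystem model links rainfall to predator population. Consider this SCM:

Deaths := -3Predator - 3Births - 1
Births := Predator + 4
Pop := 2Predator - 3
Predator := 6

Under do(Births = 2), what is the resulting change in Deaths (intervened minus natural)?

24

The intervention breaks the incoming arrows to Births: Births := Predator + 4 no longer applies, and Births = 2.
Deaths = -3Predator - 3Births - 1  [with Predator=6, Births=2]  = -25
Without intervention: Births = Predator + 4  [with Predator=6]  = 10; Deaths = -3Predator - 3Births - 1  [with Predator=6, Births=10]  = -49.
Change = -25 − (-49) = 24.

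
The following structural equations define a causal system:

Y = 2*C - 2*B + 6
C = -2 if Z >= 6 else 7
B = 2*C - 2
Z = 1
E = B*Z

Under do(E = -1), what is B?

12

do(E=-1) replaces the equation E = B*Z with the constant E = -1.
B is not downstream of the intervention, so its value is determined by the original equations.
C = -2 if Z >= 6 else 7  [with Z=1]  = 7
B = 2*C - 2  [with C=7]  = 12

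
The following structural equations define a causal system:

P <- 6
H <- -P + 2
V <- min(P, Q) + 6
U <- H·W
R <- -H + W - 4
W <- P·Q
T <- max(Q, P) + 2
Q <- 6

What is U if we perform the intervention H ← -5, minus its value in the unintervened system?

-36

The intervention breaks the incoming arrows to H: H <- -P + 2 no longer applies, and H = -5.
W = P·Q  [with P=6, Q=6]  = 36
U = H·W  [with H=-5, W=36]  = -180
Without intervention: H = -P + 2  [with P=6]  = -4; W = P·Q  [with P=6, Q=6]  = 36; U = H·W  [with H=-4, W=36]  = -144.
Change = -180 − (-144) = -36.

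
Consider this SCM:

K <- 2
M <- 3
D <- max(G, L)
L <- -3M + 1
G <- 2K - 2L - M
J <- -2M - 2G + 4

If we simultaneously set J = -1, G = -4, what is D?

Setting J = -1, G = -4 by intervention discards those variables' equations.
L = -3M + 1  [with M=3]  = -8
D = max(G, L)  [with G=-4, L=-8]  = -4

-4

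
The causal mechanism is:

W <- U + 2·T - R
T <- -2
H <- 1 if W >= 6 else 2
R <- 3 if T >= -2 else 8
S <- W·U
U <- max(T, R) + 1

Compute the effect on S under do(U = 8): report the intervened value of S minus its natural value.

do(U=8) replaces the equation U <- max(T, R) + 1 with the constant U = 8.
R = 3 if T >= -2 else 8  [with T=-2]  = 3
W = U + 2·T - R  [with U=8, T=-2, R=3]  = 1
S = W·U  [with W=1, U=8]  = 8
Without intervention: R = 3 if T >= -2 else 8  [with T=-2]  = 3; U = max(T, R) + 1  [with T=-2, R=3]  = 4; W = U + 2·T - R  [with U=4, T=-2, R=3]  = -3; S = W·U  [with W=-3, U=4]  = -12.
Change = 8 − (-12) = 20.

20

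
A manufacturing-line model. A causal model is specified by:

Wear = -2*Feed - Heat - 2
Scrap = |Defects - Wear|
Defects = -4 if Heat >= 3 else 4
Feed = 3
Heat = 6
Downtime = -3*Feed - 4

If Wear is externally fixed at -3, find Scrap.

do(Wear=-3) replaces the equation Wear = -2*Feed - Heat - 2 with the constant Wear = -3.
Defects = -4 if Heat >= 3 else 4  [with Heat=6]  = -4
Scrap = |Defects - Wear|  [with Defects=-4, Wear=-3]  = 1

1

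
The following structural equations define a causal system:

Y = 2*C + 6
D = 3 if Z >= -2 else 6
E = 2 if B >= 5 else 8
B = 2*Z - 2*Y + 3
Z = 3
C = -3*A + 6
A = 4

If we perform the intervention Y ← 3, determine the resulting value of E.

8

The intervention breaks the incoming arrows to Y: Y = 2*C + 6 no longer applies, and Y = 3.
B = 2*Z - 2*Y + 3  [with Z=3, Y=3]  = 3
E = 2 if B >= 5 else 8  [with B=3]  = 8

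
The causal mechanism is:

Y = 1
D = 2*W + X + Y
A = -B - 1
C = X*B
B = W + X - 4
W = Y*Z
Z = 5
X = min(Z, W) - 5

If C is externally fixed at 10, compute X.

0

Under do(C=10), the mechanism C = X*B is discarded; C is fixed at 10.
Since X is not a descendant of the intervened variable, it is unaffected.
W = Y*Z  [with Y=1, Z=5]  = 5
X = min(Z, W) - 5  [with Z=5, W=5]  = 0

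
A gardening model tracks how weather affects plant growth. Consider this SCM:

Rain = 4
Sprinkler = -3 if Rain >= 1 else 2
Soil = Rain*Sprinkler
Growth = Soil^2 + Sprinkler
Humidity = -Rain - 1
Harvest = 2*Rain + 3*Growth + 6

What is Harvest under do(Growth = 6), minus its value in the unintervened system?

Under do(Growth=6), the mechanism Growth = Soil^2 + Sprinkler is discarded; Growth is fixed at 6.
Harvest = 2*Rain + 3*Growth + 6  [with Rain=4, Growth=6]  = 32
Without intervention: Sprinkler = -3 if Rain >= 1 else 2  [with Rain=4]  = -3; Soil = Rain*Sprinkler  [with Rain=4, Sprinkler=-3]  = -12; Growth = Soil^2 + Sprinkler  [with Soil=-12, Sprinkler=-3]  = 141; Harvest = 2*Rain + 3*Growth + 6  [with Rain=4, Growth=141]  = 437.
Change = 32 − 437 = -405.

-405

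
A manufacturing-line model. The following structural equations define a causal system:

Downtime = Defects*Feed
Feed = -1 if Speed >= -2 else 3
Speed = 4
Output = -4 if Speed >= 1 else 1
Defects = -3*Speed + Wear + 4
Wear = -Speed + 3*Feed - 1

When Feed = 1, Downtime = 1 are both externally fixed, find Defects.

-10

The joint intervention fixes Feed = 1, Downtime = 1, removing each variable's own equation.
Wear = -Speed + 3*Feed - 1  [with Speed=4, Feed=1]  = -2
Defects = -3*Speed + Wear + 4  [with Speed=4, Wear=-2]  = -10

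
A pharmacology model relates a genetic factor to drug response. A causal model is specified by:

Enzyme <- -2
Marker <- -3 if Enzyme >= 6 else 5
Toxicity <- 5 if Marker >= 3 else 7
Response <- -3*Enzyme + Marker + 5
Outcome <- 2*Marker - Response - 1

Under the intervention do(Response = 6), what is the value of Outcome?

do(Response=6) replaces the equation Response <- -3*Enzyme + Marker + 5 with the constant Response = 6.
Marker = -3 if Enzyme >= 6 else 5  [with Enzyme=-2]  = 5
Outcome = 2*Marker - Response - 1  [with Marker=5, Response=6]  = 3

3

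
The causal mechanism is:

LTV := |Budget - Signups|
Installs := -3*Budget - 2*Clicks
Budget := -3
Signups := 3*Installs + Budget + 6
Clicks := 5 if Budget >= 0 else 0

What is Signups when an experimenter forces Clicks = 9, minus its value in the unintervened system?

Under do(Clicks=9), the mechanism Clicks := 5 if Budget >= 0 else 0 is discarded; Clicks is fixed at 9.
Installs = -3*Budget - 2*Clicks  [with Budget=-3, Clicks=9]  = -9
Signups = 3*Installs + Budget + 6  [with Installs=-9, Budget=-3]  = -24
Without intervention: Clicks = 5 if Budget >= 0 else 0  [with Budget=-3]  = 0; Installs = -3*Budget - 2*Clicks  [with Budget=-3, Clicks=0]  = 9; Signups = 3*Installs + Budget + 6  [with Installs=9, Budget=-3]  = 30.
Change = -24 − 30 = -54.

-54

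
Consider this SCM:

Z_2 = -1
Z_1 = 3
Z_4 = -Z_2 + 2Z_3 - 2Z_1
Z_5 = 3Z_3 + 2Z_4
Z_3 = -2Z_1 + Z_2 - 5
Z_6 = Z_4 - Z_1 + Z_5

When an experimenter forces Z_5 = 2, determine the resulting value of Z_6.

-30

The intervention breaks the incoming arrows to Z_5: Z_5 = 3Z_3 + 2Z_4 no longer applies, and Z_5 = 2.
Z_3 = -2Z_1 + Z_2 - 5  [with Z_1=3, Z_2=-1]  = -12
Z_4 = -Z_2 + 2Z_3 - 2Z_1  [with Z_2=-1, Z_3=-12, Z_1=3]  = -29
Z_6 = Z_4 - Z_1 + Z_5  [with Z_4=-29, Z_1=3, Z_5=2]  = -30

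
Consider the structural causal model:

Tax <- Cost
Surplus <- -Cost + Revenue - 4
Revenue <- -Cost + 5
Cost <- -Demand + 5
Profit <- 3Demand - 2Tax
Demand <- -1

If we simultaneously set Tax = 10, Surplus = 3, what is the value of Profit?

Setting Tax = 10, Surplus = 3 by intervention discards those variables' equations.
Profit = 3Demand - 2Tax  [with Demand=-1, Tax=10]  = -23

-23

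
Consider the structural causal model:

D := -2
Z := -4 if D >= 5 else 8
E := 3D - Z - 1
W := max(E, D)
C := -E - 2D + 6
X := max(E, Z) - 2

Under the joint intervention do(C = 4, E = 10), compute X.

8

The joint intervention fixes C = 4, E = 10, removing each variable's own equation.
Z = -4 if D >= 5 else 8  [with D=-2]  = 8
X = max(E, Z) - 2  [with E=10, Z=8]  = 8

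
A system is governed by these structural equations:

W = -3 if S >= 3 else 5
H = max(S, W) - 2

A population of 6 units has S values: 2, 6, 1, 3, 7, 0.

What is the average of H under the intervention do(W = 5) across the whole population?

Under do(W=5), W's equation is replaced by W=5 for every unit. Per-unit H: 3, 4, 3, 3, 5, 3. Mean = 3.5.

3.5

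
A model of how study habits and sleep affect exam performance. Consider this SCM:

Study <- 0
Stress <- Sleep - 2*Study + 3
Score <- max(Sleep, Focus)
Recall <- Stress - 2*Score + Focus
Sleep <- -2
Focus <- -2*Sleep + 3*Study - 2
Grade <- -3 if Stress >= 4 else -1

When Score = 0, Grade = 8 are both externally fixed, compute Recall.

Under do(Score = 0, Grade = 8), each intervened variable's structural equation is replaced by its fixed value.
Stress = Sleep - 2*Study + 3  [with Sleep=-2, Study=0]  = 1
Focus = -2*Sleep + 3*Study - 2  [with Sleep=-2, Study=0]  = 2
Recall = Stress - 2*Score + Focus  [with Stress=1, Score=0, Focus=2]  = 3

3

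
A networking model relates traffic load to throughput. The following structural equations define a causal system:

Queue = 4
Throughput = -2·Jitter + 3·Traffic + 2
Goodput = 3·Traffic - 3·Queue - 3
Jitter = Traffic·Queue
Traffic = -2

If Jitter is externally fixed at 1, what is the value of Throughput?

-6

The intervention breaks the incoming arrows to Jitter: Jitter = Traffic·Queue no longer applies, and Jitter = 1.
Throughput = -2·Jitter + 3·Traffic + 2  [with Jitter=1, Traffic=-2]  = -6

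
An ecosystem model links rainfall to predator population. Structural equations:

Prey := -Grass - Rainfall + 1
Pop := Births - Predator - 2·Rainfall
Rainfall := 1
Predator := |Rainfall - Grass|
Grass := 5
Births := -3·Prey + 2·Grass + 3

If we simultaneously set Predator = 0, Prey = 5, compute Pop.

-4

The joint intervention fixes Predator = 0, Prey = 5, removing each variable's own equation.
Births = -3·Prey + 2·Grass + 3  [with Prey=5, Grass=5]  = -2
Pop = Births - Predator - 2·Rainfall  [with Births=-2, Predator=0, Rainfall=1]  = -4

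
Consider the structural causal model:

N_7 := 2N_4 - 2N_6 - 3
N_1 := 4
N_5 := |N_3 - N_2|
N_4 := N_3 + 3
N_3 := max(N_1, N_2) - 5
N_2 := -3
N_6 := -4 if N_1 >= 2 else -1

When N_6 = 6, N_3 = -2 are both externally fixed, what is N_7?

Under do(N_6 = 6, N_3 = -2), each intervened variable's structural equation is replaced by its fixed value.
N_4 = N_3 + 3  [with N_3=-2]  = 1
N_7 = 2N_4 - 2N_6 - 3  [with N_4=1, N_6=6]  = -13

-13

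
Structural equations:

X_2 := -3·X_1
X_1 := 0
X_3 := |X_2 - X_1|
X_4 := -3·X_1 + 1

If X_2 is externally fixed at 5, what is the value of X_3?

The intervention breaks the incoming arrows to X_2: X_2 := -3·X_1 no longer applies, and X_2 = 5.
X_3 = |X_2 - X_1|  [with X_2=5, X_1=0]  = 5

5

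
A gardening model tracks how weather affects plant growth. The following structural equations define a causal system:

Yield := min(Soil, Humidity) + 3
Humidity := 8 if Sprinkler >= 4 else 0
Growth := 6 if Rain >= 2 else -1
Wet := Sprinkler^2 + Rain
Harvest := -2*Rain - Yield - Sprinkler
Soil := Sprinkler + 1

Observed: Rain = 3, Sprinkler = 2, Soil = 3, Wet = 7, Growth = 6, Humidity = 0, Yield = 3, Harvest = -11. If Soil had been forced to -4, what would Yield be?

The intervention breaks the incoming arrows to Soil: Soil := Sprinkler + 1 no longer applies, and Soil = -4.
Humidity = 8 if Sprinkler >= 4 else 0  [with Sprinkler=2]  = 0
Yield = min(Soil, Humidity) + 3  [with Soil=-4, Humidity=0]  = -1

-1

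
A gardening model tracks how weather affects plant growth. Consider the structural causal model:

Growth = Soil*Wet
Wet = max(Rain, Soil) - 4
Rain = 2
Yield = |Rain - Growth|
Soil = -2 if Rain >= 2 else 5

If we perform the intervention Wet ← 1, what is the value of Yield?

4

do(Wet=1) replaces the equation Wet = max(Rain, Soil) - 4 with the constant Wet = 1.
Soil = -2 if Rain >= 2 else 5  [with Rain=2]  = -2
Growth = Soil*Wet  [with Soil=-2, Wet=1]  = -2
Yield = |Rain - Growth|  [with Rain=2, Growth=-2]  = 4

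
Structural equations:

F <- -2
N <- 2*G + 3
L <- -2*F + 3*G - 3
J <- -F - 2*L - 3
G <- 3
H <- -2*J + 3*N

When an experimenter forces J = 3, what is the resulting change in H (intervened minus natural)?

-48

The intervention breaks the incoming arrows to J: J <- -F - 2*L - 3 no longer applies, and J = 3.
N = 2*G + 3  [with G=3]  = 9
H = -2*J + 3*N  [with J=3, N=9]  = 21
Without intervention: L = -2*F + 3*G - 3  [with F=-2, G=3]  = 10; N = 2*G + 3  [with G=3]  = 9; J = -F - 2*L - 3  [with F=-2, L=10]  = -21; H = -2*J + 3*N  [with J=-21, N=9]  = 69.
Change = 21 − 69 = -48.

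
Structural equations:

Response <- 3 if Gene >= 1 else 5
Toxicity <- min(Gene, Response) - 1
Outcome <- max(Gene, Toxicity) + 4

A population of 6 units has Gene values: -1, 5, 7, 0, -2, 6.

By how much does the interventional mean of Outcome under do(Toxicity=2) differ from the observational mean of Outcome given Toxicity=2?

do(Toxicity=2) breaks Toxicity's dependence on Gene. With Toxicity=2 fixed, Outcome across the units is 6, 9, 11, 6, 6, 10, mean 8.
Observing Toxicity=2 restricts to units where Toxicity's equation naturally yields 2: Gene ∈ {5, 7, 6}. In that subpopulation Outcome = 9, 11, 10, mean 10.
Difference = 8 − 10 = -2.

-2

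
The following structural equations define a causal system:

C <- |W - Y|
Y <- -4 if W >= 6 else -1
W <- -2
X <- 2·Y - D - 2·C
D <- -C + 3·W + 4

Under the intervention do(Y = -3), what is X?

do(Y=-3) replaces the equation Y <- -4 if W >= 6 else -1 with the constant Y = -3.
C = |W - Y|  [with W=-2, Y=-3]  = 1
D = -C + 3·W + 4  [with C=1, W=-2]  = -3
X = 2·Y - D - 2·C  [with Y=-3, D=-3, C=1]  = -5

-5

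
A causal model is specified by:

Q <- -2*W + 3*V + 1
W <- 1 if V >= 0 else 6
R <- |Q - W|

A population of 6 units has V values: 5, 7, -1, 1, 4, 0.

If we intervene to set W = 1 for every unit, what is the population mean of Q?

do(W=1) breaks W's dependence on V. With W=1 fixed, Q across the units is 14, 20, -4, 2, 11, -1, mean 7.

7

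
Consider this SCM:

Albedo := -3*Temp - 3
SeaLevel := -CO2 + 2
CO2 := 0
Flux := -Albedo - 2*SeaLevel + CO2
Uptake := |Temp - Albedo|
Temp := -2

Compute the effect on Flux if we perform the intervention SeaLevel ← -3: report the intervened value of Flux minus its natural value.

Intervening sets SeaLevel = -3 and removes its equation (SeaLevel := -CO2 + 2).
Albedo = -3*Temp - 3  [with Temp=-2]  = 3
Flux = -Albedo - 2*SeaLevel + CO2  [with Albedo=3, SeaLevel=-3, CO2=0]  = 3
Without intervention: Albedo = -3*Temp - 3  [with Temp=-2]  = 3; SeaLevel = -CO2 + 2  [with CO2=0]  = 2; Flux = -Albedo - 2*SeaLevel + CO2  [with Albedo=3, SeaLevel=2, CO2=0]  = -7.
Change = 3 − (-7) = 10.

10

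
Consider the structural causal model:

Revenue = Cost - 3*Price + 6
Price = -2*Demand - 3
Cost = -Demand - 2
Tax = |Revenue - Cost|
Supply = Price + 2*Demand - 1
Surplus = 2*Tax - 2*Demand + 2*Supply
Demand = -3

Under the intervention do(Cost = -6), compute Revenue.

Intervening sets Cost = -6 and removes its equation (Cost = -Demand - 2).
Price = -2*Demand - 3  [with Demand=-3]  = 3
Revenue = Cost - 3*Price + 6  [with Cost=-6, Price=3]  = -9

-9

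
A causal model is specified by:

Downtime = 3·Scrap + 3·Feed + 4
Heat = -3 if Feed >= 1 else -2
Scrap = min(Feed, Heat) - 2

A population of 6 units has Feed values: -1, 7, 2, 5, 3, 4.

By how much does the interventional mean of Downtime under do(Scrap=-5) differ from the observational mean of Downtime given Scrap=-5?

Under do(Scrap=-5), Scrap's equation is replaced by Scrap=-5 for every unit. Per-unit Downtime: -14, 10, -5, 4, -2, 1. Mean = -1.
Observing Scrap=-5 restricts to units where Scrap's equation naturally yields -5: Feed ∈ {7, 2, 5, 3, 4}. In that subpopulation Downtime = 10, -5, 4, -2, 1, mean 1.6.
Difference = -1 − 1.6 = -2.6.

-2.6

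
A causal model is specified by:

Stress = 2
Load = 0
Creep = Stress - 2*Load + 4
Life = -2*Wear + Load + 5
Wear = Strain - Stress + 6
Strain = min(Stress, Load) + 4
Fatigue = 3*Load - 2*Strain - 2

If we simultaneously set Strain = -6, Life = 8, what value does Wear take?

Setting Strain = -6, Life = 8 by intervention discards those variables' equations.
Wear = Strain - Stress + 6  [with Strain=-6, Stress=2]  = -2

-2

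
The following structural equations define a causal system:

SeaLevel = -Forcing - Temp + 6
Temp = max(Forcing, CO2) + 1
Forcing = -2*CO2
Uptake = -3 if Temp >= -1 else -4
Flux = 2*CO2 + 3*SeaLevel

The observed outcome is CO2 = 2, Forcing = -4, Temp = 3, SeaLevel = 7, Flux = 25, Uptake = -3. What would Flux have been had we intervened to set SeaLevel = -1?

Intervening sets SeaLevel = -1 and removes its equation (SeaLevel = -Forcing - Temp + 6).
Flux = 2*CO2 + 3*SeaLevel  [with CO2=2, SeaLevel=-1]  = 1

1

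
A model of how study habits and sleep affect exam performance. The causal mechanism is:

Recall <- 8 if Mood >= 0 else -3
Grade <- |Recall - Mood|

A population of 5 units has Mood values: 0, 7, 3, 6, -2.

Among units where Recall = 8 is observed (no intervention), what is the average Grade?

4

E[Grade|Recall=8] averages over only the 4 units with Recall=8 (Mood = 0, 7, 3, 6): Grade = 8, 1, 5, 2, mean 4.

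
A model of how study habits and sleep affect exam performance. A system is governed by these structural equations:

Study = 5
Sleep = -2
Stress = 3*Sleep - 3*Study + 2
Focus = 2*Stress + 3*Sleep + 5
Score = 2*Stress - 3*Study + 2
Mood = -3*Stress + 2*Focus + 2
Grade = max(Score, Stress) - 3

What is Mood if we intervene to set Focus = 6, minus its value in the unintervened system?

90

Under do(Focus=6), the mechanism Focus = 2*Stress + 3*Sleep + 5 is discarded; Focus is fixed at 6.
Stress = 3*Sleep - 3*Study + 2  [with Sleep=-2, Study=5]  = -19
Mood = -3*Stress + 2*Focus + 2  [with Stress=-19, Focus=6]  = 71
Without intervention: Stress = 3*Sleep - 3*Study + 2  [with Sleep=-2, Study=5]  = -19; Focus = 2*Stress + 3*Sleep + 5  [with Stress=-19, Sleep=-2]  = -39; Mood = -3*Stress + 2*Focus + 2  [with Stress=-19, Focus=-39]  = -19.
Change = 71 − (-19) = 90.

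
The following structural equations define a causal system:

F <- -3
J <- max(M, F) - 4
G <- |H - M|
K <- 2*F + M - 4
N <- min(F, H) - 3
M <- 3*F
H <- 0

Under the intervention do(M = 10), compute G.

Intervening sets M = 10 and removes its equation (M <- 3*F).
G = |H - M|  [with H=0, M=10]  = 10

10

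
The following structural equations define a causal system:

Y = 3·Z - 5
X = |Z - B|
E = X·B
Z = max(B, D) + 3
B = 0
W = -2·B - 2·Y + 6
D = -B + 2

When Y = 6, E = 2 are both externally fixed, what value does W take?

Under do(Y = 6, E = 2), each intervened variable's structural equation is replaced by its fixed value.
W = -2·B - 2·Y + 6  [with B=0, Y=6]  = -6

-6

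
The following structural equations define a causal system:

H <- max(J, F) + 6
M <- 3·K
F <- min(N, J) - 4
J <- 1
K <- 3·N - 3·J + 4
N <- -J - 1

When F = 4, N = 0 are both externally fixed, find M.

3

Setting F = 4, N = 0 by intervention discards those variables' equations.
K = 3·N - 3·J + 4  [with N=0, J=1]  = 1
M = 3·K  [with K=1]  = 3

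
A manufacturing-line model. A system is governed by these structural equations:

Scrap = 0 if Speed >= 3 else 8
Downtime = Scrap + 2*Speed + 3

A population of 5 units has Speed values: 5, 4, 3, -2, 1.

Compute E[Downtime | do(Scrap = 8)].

do(Scrap=8) breaks Scrap's dependence on Speed. With Scrap=8 fixed, Downtime across the units is 21, 19, 17, 7, 13, mean 15.4.

15.4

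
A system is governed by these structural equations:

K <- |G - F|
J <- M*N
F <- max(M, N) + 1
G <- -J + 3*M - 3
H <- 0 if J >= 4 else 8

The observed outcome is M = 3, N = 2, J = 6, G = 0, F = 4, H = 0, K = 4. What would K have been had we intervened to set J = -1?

3

The intervention breaks the incoming arrows to J: J <- M*N no longer applies, and J = -1.
G = -J + 3*M - 3  [with J=-1, M=3]  = 7
F = max(M, N) + 1  [with M=3, N=2]  = 4
K = |G - F|  [with G=7, F=4]  = 3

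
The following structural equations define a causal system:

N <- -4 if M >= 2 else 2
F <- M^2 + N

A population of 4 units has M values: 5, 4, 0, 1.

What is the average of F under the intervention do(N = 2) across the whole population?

Every unit gets N=2 under the intervention. F values become 27, 18, 2, 3; E[F|do(N=2)] = 12.5.

12.5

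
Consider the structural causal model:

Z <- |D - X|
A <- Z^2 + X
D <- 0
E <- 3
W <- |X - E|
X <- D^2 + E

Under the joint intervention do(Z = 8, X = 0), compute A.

The joint intervention fixes Z = 8, X = 0, removing each variable's own equation.
A = Z^2 + X  [with Z=8, X=0]  = 64

64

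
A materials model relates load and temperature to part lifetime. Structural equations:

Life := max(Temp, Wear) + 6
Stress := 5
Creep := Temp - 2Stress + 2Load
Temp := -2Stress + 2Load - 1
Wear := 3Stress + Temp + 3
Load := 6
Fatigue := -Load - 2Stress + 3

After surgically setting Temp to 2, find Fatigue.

The intervention breaks the incoming arrows to Temp: Temp := -2Stress + 2Load - 1 no longer applies, and Temp = 2.
No directed path runs from Temp to Fatigue, so Fatigue keeps its natural value.
Fatigue = -Load - 2Stress + 3  [with Load=6, Stress=5]  = -13

-13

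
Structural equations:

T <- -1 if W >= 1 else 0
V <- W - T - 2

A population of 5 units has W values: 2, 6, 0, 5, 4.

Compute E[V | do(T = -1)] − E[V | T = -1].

-0.85

Every unit gets T=-1 under the intervention. V values become 1, 5, -1, 4, 3; E[V|do(T=-1)] = 2.4.
Conditioning on T=-1 selects the 4 unit(s) with W ∈ {2, 6, 5, 4}. Their V values: 1, 5, 4, 3. Mean = 3.25.
Difference = 2.4 − 3.25 = -0.85.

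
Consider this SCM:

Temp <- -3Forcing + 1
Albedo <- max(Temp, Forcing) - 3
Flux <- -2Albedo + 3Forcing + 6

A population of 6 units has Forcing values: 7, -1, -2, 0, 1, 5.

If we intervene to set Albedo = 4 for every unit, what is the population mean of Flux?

3

Under do(Albedo=4), Albedo's equation is replaced by Albedo=4 for every unit. Per-unit Flux: 19, -5, -8, -2, 1, 13. Mean = 3.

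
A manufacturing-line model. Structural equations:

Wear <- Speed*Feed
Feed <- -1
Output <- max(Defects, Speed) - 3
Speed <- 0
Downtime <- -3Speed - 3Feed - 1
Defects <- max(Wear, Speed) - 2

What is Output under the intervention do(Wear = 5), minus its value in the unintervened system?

3

do(Wear=5) replaces the equation Wear <- Speed*Feed with the constant Wear = 5.
Defects = max(Wear, Speed) - 2  [with Wear=5, Speed=0]  = 3
Output = max(Defects, Speed) - 3  [with Defects=3, Speed=0]  = 0
Without intervention: Wear = Speed*Feed  [with Speed=0, Feed=-1]  = 0; Defects = max(Wear, Speed) - 2  [with Wear=0, Speed=0]  = -2; Output = max(Defects, Speed) - 3  [with Defects=-2, Speed=0]  = -3.
Change = 0 − (-3) = 3.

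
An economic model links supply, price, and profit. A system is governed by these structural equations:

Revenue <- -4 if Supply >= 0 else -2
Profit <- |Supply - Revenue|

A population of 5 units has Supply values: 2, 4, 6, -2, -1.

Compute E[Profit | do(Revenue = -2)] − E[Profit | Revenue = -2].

Every unit gets Revenue=-2 under the intervention. Profit values become 4, 6, 8, 0, 1; E[Profit|do(Revenue=-2)] = 3.8.
Conditioning on Revenue=-2 selects the 2 unit(s) with Supply ∈ {-2, -1}. Their Profit values: 0, 1. Mean = 0.5.
Difference = 3.8 − 0.5 = 3.3.

3.3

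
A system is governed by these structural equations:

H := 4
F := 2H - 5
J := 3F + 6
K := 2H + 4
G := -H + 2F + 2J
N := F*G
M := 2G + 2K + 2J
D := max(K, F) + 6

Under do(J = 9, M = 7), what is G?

Setting J = 9, M = 7 by intervention discards those variables' equations.
F = 2H - 5  [with H=4]  = 3
G = -H + 2F + 2J  [with H=4, F=3, J=9]  = 20

20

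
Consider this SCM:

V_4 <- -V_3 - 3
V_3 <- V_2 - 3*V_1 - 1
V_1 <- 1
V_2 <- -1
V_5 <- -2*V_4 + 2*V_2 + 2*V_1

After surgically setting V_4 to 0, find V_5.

0

Intervening sets V_4 = 0 and removes its equation (V_4 <- -V_3 - 3).
V_5 = -2*V_4 + 2*V_2 + 2*V_1  [with V_4=0, V_2=-1, V_1=1]  = 0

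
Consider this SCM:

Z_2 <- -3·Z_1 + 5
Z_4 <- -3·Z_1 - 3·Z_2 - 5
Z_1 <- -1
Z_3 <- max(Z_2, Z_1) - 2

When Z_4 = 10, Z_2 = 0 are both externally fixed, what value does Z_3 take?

Setting Z_4 = 10, Z_2 = 0 by intervention discards those variables' equations.
Z_3 = max(Z_2, Z_1) - 2  [with Z_2=0, Z_1=-1]  = -2

-2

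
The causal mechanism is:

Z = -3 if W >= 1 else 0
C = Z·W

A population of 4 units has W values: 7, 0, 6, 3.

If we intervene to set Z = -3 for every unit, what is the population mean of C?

-12

do(Z=-3) breaks Z's dependence on W. With Z=-3 fixed, C across the units is -21, 0, -18, -9, mean -12.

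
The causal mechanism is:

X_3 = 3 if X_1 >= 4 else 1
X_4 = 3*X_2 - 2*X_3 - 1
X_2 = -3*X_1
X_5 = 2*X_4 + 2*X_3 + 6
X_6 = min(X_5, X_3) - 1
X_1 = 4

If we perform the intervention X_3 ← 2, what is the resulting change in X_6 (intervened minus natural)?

The intervention breaks the incoming arrows to X_3: X_3 = 3 if X_1 >= 4 else 1 no longer applies, and X_3 = 2.
X_2 = -3*X_1  [with X_1=4]  = -12
X_4 = 3*X_2 - 2*X_3 - 1  [with X_2=-12, X_3=2]  = -41
X_5 = 2*X_4 + 2*X_3 + 6  [with X_4=-41, X_3=2]  = -72
X_6 = min(X_5, X_3) - 1  [with X_5=-72, X_3=2]  = -73
Without intervention: X_2 = -3*X_1  [with X_1=4]  = -12; X_3 = 3 if X_1 >= 4 else 1  [with X_1=4]  = 3; X_4 = 3*X_2 - 2*X_3 - 1  [with X_2=-12, X_3=3]  = -43; X_5 = 2*X_4 + 2*X_3 + 6  [with X_4=-43, X_3=3]  = -74; X_6 = min(X_5, X_3) - 1  [with X_5=-74, X_3=3]  = -75.
Change = -73 − (-75) = 2.

2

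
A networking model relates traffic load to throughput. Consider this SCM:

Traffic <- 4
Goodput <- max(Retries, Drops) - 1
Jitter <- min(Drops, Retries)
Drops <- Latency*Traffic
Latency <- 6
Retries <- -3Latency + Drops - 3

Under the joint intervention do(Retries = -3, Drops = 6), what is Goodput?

The joint intervention fixes Retries = -3, Drops = 6, removing each variable's own equation.
Goodput = max(Retries, Drops) - 1  [with Retries=-3, Drops=6]  = 5

5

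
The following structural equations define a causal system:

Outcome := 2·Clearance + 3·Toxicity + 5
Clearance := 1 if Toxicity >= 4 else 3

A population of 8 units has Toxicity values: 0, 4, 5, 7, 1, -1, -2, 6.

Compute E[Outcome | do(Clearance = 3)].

do(Clearance=3) breaks Clearance's dependence on Toxicity. With Clearance=3 fixed, Outcome across the units is 11, 23, 26, 32, 14, 8, 5, 29, mean 18.5.

18.5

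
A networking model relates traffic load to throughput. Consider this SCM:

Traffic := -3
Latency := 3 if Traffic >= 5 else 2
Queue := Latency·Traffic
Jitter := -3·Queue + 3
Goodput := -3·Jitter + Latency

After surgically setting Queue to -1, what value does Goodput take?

-16

do(Queue=-1) replaces the equation Queue := Latency·Traffic with the constant Queue = -1.
Latency = 3 if Traffic >= 5 else 2  [with Traffic=-3]  = 2
Jitter = -3·Queue + 3  [with Queue=-1]  = 6
Goodput = -3·Jitter + Latency  [with Jitter=6, Latency=2]  = -16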